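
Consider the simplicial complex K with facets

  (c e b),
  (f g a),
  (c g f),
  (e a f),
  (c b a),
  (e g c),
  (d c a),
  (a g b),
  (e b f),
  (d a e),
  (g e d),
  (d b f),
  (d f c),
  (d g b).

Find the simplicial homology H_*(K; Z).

H_0 ≅ Z,  H_1 ≅ Z^2,  H_2 ≅ Z.

Order the vertices as a < b < c < d < e < f < g. Listing each simplex with vertices in this order, K has dimension 2 with simplices:

  0-simplices (7): a, b, c, d, e, f, g
  1-simplices (21): ab, ac, ad, ae, af, ag, bc, bd, be, bf, bg, cd, ce, cf, cg, de, df, dg, ef, eg, fg
  2-simplices (14): abc, abg, acd, ade, aef, afg, bce, bdf, bdg, bef, cdf, ceg, cfg, deg

so the chain groups are C_0 ≅ Z^7, C_1 ≅ Z^21, C_2 ≅ Z^14.

The boundary map ∂_1: C_1 → C_0 maps an edge to its endpoints' difference, ∂[p,q] = q − p.
As a 7×21 matrix over Z this has rank 6, with invariant factors (1,1,1,1,1,1).

The boundary map ∂_2: C_2 → C_1 sends each 2-simplex [p,q,r] to [q,r] − [p,r] + [p,q]. For instance
  ∂bdf = df − bf + bd,
  ∂bce = ce − be + bc.
The resulting 21×14 matrix has rank 13, and its Smith normal form has invariant factors (1,1,1,1,1,1,1,1,1,1,1,1,1).

From H_k ≅ ker(∂_k) / im(∂_{k+1}) we obtain:

  H_0: rank C_0 − rank ∂_1 = 7 − 6 = 1, and the invariant factors of ∂_1 are all 1, so H_0 = Z.
  H_1: rank ker ∂_1 − rank ∂_2 = (21 − 6) − 13 = 2, and the invariant factors of ∂_2 are all 1, so H_1 = Z^2.
  H_2: rank ker ∂_2 − rank ∂_3 = (14 − 13) − 0 = 1, and there is no ∂_3, so H_2 = Z.

As a check, the Euler characteristic is 7 − 21 + 14 = 0, which agrees with 1 − 2 + 1 = 0.
(K is a triangulation of the torus T^2.)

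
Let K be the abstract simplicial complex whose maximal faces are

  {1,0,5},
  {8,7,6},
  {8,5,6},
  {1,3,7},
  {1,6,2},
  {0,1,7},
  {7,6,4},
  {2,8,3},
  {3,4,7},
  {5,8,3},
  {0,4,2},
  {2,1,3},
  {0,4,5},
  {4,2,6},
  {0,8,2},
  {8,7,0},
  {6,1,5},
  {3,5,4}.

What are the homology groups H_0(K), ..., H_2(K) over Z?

We work with the vertex ordering 0 < 1 < 2 < 3 < 4 < 5 < 6 < 7 < 8. The simplices of K, each written with vertices in increasing order, are:

  0-simplices (9): [0], [1], [2], [3], [4], [5], [6], [7], [8]
  1-simplices (27): (27 of them)
  2-simplices (18): [0,1,5], [0,1,7], [0,2,4], [0,2,8], [0,4,5], [0,7,8], [1,2,3], [1,2,6], [1,3,7], [1,5,6], [2,3,8], [2,4,6], [3,4,5], [3,4,7], [3,5,8], [4,6,7], [5,6,8], [6,7,8]

Hence C_0 ≅ Z^9, C_1 ≅ Z^27, C_2 ≅ Z^18.

The boundary map ∂_1: C_1 → C_0 maps an edge to its endpoints' difference, ∂[p,q] = q − p. For instance
  ∂[2,6] = [6] − [2].
As a 9×27 matrix over Z this has rank 8, with invariant factors (1,1,1,1,1,1,1,1).

∂_2: C_2 → C_1 acts by ∂[p,q,r] = [q,r] − [p,r] + [p,q]. For instance
  ∂[0,4,5] = [4,5] − [0,5] + [0,4],
  ∂[0,2,4] = [2,4] − [0,4] + [0,2].
The resulting 27×18 matrix has rank 17, and its Smith normal form has invariant factors (1,1,1,1,1,1,1,1,1,1,1,1,1,1,1,1,1).

Reading off H_k = ker ∂_k / im ∂_{k+1}:

  H_0: rank C_0 − rank ∂_1 = 9 − 8 = 1, and the invariant factors of ∂_1 are all 1, so H_0 ≅ Z.
  H_1: rank ker ∂_1 − rank ∂_2 = (27 − 8) − 17 = 2, and the invariant factors of ∂_2 are all 1, so H_1 ≅ Z^2.
  H_2: rank ker ∂_2 − rank ∂_3 = (18 − 17) − 0 = 1, and there is no ∂_3, so H_2 ≅ Z.

As a check, the Euler characteristic is 9 − 27 + 18 = 0, which agrees with 1 − 2 + 1 = 0.
(K is a triangulation of the torus T^2.)

H_0 = Z,  H_1 = Z^2,  H_2 = Z.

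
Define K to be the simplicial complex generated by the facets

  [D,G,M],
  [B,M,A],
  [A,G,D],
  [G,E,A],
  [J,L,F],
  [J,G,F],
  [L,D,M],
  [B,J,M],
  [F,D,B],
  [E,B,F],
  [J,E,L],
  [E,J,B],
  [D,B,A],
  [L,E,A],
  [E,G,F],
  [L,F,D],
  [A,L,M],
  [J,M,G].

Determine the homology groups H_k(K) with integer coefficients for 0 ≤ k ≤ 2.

H_0 = Z,  H_1 = Z × Z/2,  H_2 = 0.

Order the vertices as A < B < D < E < F < G < J < L < M. Listing each simplex with vertices in this order, K has dimension 2 with simplices:

  0-simplices (9): A, B, D, E, F, G, J, L, M
  1-simplices (27): AB, AD, AE, AG, AL, AM, BD, BE, BF, BJ, BM, DF, DG, DL, DM, EF, EG, EJ, EL, FG, FJ, FL, GJ, GM, JL, JM, LM
  2-simplices (18): ABD, ABM, ADG, AEG, AEL, ALM, BDF, BEF, BEJ, BJM, DFL, DGM, DLM, EFG, EJL, FGJ, FJL, GJM

Hence C_0 ≅ Z^9, C_1 ≅ Z^27, C_2 ≅ Z^18.

Boundary ∂_1: C_1 → C_0 sends each edge [p,q] (with p < q) to q − p. For instance
  ∂FL = L − F.
The 9×27 boundary matrix has rank 8 and Smith normal form diag(1,1,1,1,1,1,1,1).

Boundary ∂_2: C_2 → C_1 acts by ∂[p,q,r] = [q,r] − [p,r] + [p,q]. For instance
  ∂ALM = LM − AM + AL,
  ∂ABM = BM − AM + AB.
The resulting 27×18 matrix has rank 18, and its Smith normal form has invariant factors (1,1,1,1,1,1,1,1,1,1,1,1,1,1,1,1,1,2).

From H_k ≅ ker(∂_k) / im(∂_{k+1}) we obtain:

  H_0: rank C_0 − rank ∂_1 = 9 − 8 = 1, and the invariant factors of ∂_1 are all 1, so H_0 = Z.
  H_1: rank ker ∂_1 − rank ∂_2 = (27 − 8) − 18 = 1, and ∂_2 has invariant factor 2 > 1, so H_1 = Z × Z/2.
  H_2: rank ker ∂_2 − rank ∂_3 = (18 − 18) − 0 = 0, and there is no ∂_3, so H_2 = 0.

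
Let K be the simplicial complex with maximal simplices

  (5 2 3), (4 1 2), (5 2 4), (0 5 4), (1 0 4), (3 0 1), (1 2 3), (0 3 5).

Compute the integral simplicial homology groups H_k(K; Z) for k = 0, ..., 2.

H_0 = Z,  H_1 = 0,  H_2 = Z.

We work with the vertex ordering 0 < 1 < 2 < 3 < 4 < 5. The simplices of K, each written with vertices in increasing order, are:

  0-simplices (6): [0], [1], [2], [3], [4], [5]
  1-simplices (12): [0,1], [0,3], [0,4], [0,5], [1,2], [1,3], [1,4], [2,3], [2,4], [2,5], [3,5], [4,5]
  2-simplices (8): [0,1,3], [0,1,4], [0,3,5], [0,4,5], [1,2,3], [1,2,4], [2,3,5], [2,4,5]

giving chain groups C_0 ≅ Z^6, C_1 ≅ Z^12, C_2 ≅ Z^8.

The boundary map ∂_1: C_1 → C_0 maps an edge to its endpoints' difference, ∂[p,q] = q − p.
The 6×12 boundary matrix has rank 5 and Smith normal form diag(1,1,1,1,1).

∂_2: C_2 → C_1 sends each 2-simplex [p,q,r] to [q,r] − [p,r] + [p,q]. For instance
  ∂[0,4,5] = [4,5] − [0,5] + [0,4],
  ∂[1,2,3] = [2,3] − [1,3] + [1,2].
The 12×8 boundary matrix has rank 7 and Smith normal form diag(1,1,1,1,1,1,1).

From H_k ≅ ker(∂_k) / im(∂_{k+1}) we obtain:

  H_0: rank C_0 − rank ∂_1 = 6 − 5 = 1, and the invariant factors of ∂_1 are all 1, so H_0 = Z.
  H_1: rank ker ∂_1 − rank ∂_2 = (12 − 5) − 7 = 0, and the invariant factors of ∂_2 are all 1, so H_1 = 0.
  H_2: rank ker ∂_2 − rank ∂_3 = (8 − 7) − 0 = 1, and there is no ∂_3, so H_2 = Z.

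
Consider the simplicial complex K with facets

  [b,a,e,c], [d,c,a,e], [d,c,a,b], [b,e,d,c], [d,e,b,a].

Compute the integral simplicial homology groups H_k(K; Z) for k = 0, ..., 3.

Fix the vertex order a < b < c < d < e and write every simplex with vertices in increasing order. Then dim K = 3 and the simplices of K are:

  0-simplices (5): a, b, c, d, e
  1-simplices (10): ab, ac, ad, ae, bc, bd, be, cd, ce, de
  2-simplices (10): abc, abd, abe, acd, ace, ade, bcd, bce, bde, cde
  3-simplices (5): abcd, abce, abde, acde, bcde

Hence C_0 ≅ Z^5, C_1 ≅ Z^10, C_2 ≅ Z^10, C_3 ≅ Z^5.

Boundary ∂_1: C_1 → C_0 sends each edge [p,q] (with p < q) to q − p.
As a 5×10 matrix over Z this has rank 4, with invariant factors (1,1,1,1).

The boundary map ∂_2: C_2 → C_1 maps a triangle to the signed sum of its edges. For instance
  ∂cde = de − ce + cd,
  ∂abd = bd − ad + ab.
The 10×10 boundary matrix has rank 6 and Smith normal form diag(1,1,1,1,1,1).

∂_3: C_3 → C_2 sends each 3-simplex σ to the alternating sum Σ_i (−1)^i (σ with its i-th vertex removed). For instance
  ∂acde = cde − ade + ace − acd,
  ∂abcd = bcd − acd + abd − abc.
This gives a 10×5 integer matrix of rank 4; reducing to Smith normal form yields diagonal entries (1,1,1,1).

From H_k ≅ ker(∂_k) / im(∂_{k+1}) we obtain:

  H_0: rank C_0 − rank ∂_1 = 5 − 4 = 1, and the invariant factors of ∂_1 are all 1, so H_0 = Z.
  H_1: rank ker ∂_1 − rank ∂_2 = (10 − 4) − 6 = 0, and the invariant factors of ∂_2 are all 1, so H_1 = 0.
  H_2: rank ker ∂_2 − rank ∂_3 = (10 − 6) − 4 = 0, and the invariant factors of ∂_3 are all 1, so H_2 = 0.
  H_3: rank ker ∂_3 − rank ∂_4 = (5 − 4) − 0 = 1, and there is no ∂_4, so H_3 = Z.

(K is a triangulation of the 3-sphere S^3.)

H_0 ≅ Z,  H_1 = 0,  H_2 = 0,  H_3 ≅ Z.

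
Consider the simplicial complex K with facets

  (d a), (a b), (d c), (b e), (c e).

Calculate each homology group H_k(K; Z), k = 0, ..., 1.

H_0 = Z,  H_1 = Z.

Fix the vertex order a < b < c < d < e and write every simplex with vertices in increasing order. Then dim K = 1 and the simplices of K are:

  0-simplices (5): a, b, c, d, e
  1-simplices (5): ab, ad, be, cd, ce

giving chain groups C_0 ≅ Z^5, C_1 ≅ Z^5.

∂_1: C_1 → C_0 sends each edge [p,q] (with p < q) to q − p. For instance
  ∂be = e − b.
The 5×5 boundary matrix has rank 4 and Smith normal form diag(1,1,1,1).

Reading off H_k = ker ∂_k / im ∂_{k+1}:

  H_0: rank C_0 − rank ∂_1 = 5 − 4 = 1, and the invariant factors of ∂_1 are all 1, so H_0 = Z.
  H_1: rank ker ∂_1 − rank ∂_2 = (5 − 4) − 0 = 1, and there is no ∂_2, so H_1 = Z.

As a check, the Euler characteristic is 5 − 5 = 0, which agrees with 1 − 1 = 0.
(K is a triangulation of the circle S^1.)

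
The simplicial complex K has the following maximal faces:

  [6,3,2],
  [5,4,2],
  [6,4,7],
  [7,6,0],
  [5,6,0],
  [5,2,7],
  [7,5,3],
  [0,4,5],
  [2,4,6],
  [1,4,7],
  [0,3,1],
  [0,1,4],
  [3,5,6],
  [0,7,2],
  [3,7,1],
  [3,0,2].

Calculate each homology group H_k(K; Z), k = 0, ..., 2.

K has 8 vertices, 24 edges, 16 triangles.
rank ∂_0 = 0, rank ∂_1 = 7 ⇒ b_0 = 8 − 0 − 7 = 1; all invariant factors of ∂_1 are 1 so no torsion. So H_0 = Z.
rank ∂_1 = 7, rank ∂_2 = 15 ⇒ b_1 = 24 − 7 − 15 = 2; all invariant factors of ∂_2 are 1 so no torsion. So H_1 = Z^2.
rank ∂_2 = 15, rank ∂_3 = 0 ⇒ b_2 = 16 − 15 − 0 = 1. So H_2 = Z.

H_0 = Z,  H_1 = Z^2,  H_2 = Z.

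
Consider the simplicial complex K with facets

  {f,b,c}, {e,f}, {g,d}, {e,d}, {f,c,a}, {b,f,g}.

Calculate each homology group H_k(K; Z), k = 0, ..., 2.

H_0 ≅ Z,  H_1 ≅ Z,  H_2 = 0.

Fix the vertex order a < b < c < d < e < f < g and write every simplex with vertices in increasing order. Then dim K = 2 and the simplices of K are:

  0-simplices (7): a, b, c, d, e, f, g
  1-simplices (10): ac, af, bc, bf, bg, cf, de, dg, ef, fg
  2-simplices (3): acf, bcf, bfg

giving chain groups C_0 ≅ Z^7, C_1 ≅ Z^10, C_2 ≅ Z^3.

The boundary map ∂_1: C_1 → C_0 sends each edge [p,q] (with p < q) to q − p. For instance
  ∂de = e − d.
This gives a 7×10 integer matrix of rank 6; reducing to Smith normal form yields diagonal entries (1,1,1,1,1,1).

Boundary ∂_2: C_2 → C_1 sends each 2-simplex [p,q,r] to [q,r] − [p,r] + [p,q]. For instance
  ∂bcf = cf − bf + bc,
  ∂acf = cf − af + ac.
The 10×3 boundary matrix has rank 3 and Smith normal form diag(1,1,1).

Now H_k = ker ∂_k / im ∂_{k+1}, so:

  H_0: rank C_0 − rank ∂_1 = 7 − 6 = 1, and the invariant factors of ∂_1 are all 1, so H_0 ≅ Z.
  H_1: rank ker ∂_1 − rank ∂_2 = (10 − 6) − 3 = 1, and the invariant factors of ∂_2 are all 1, so H_1 ≅ Z.
  H_2: rank ker ∂_2 − rank ∂_3 = (3 − 3) − 0 = 0, and there is no ∂_3, so H_2 ≅ 0.

As a check, the Euler characteristic is 7 − 10 + 3 = 0, which agrees with 1 − 1 + 0 = 0.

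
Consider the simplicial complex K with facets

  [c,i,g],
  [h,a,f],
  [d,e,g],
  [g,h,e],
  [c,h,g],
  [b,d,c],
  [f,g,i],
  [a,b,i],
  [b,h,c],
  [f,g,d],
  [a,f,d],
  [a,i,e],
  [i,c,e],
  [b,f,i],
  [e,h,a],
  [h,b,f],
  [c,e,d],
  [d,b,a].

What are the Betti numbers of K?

b_0 = 1, b_1 = 1, b_2 = 0.

K has 9 vertices, 27 edges, 18 triangles.
rank ∂_0 = 0, rank ∂_1 = 8 ⇒ b_0 = 9 − 0 − 8 = 1; all invariant factors of ∂_1 are 1 so no torsion. So H_0 ≅ Z.
rank ∂_1 = 8, rank ∂_2 = 18 ⇒ b_1 = 27 − 8 − 18 = 1; ∂_2 has invariant factor(s) [2] giving torsion. So H_1 ≅ Z ⊕ Z_2.
rank ∂_2 = 18, rank ∂_3 = 0 ⇒ b_2 = 18 − 18 − 0 = 0. So H_2 ≅ 0.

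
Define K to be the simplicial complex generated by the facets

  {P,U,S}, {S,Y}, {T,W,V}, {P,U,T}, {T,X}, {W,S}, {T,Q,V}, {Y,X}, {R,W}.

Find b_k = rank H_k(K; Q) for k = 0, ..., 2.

b_0 = 1, b_1 = 2, b_2 = 0.

Order the vertices as P < Q < R < S < T < U < V < W < X < Y. Listing each simplex with vertices in this order, K has dimension 2 with simplices:

  0-simplices (10): P, Q, R, S, T, U, V, W, X, Y
  1-simplices (15): PS, PT, PU, QT, QV, RW, SU, SW, SY, TU, TV, TW, TX, VW, XY
  2-simplices (4): PSU, PTU, QTV, TVW

so the chain groups are C_0 ≅ Z^10, C_1 ≅ Z^15, C_2 ≅ Z^4.

Boundary ∂_1: C_1 → C_0 sends each edge [p,q] (with p < q) to q − p. For instance
  ∂XY = Y − X.
This gives a 10×15 integer matrix of rank 9; reducing to Smith normal form yields diagonal entries (1,1,1,1,1,1,1,1,1).

The boundary map ∂_2: C_2 → C_1 sends each 2-simplex [p,q,r] to [q,r] − [p,r] + [p,q]. For instance
  ∂QTV = TV − QV + QT,
  ∂TVW = VW − TW + TV.
The resulting 15×4 matrix has rank 4, and its Smith normal form has invariant factors (1,1,1,1).

From H_k ≅ ker(∂_k) / im(∂_{k+1}) we obtain:

  H_0: rank C_0 − rank ∂_1 = 10 − 9 = 1, and the invariant factors of ∂_1 are all 1, so H_0 ≅ Z.
  H_1: rank ker ∂_1 − rank ∂_2 = (15 − 9) − 4 = 2, and the invariant factors of ∂_2 are all 1, so H_1 ≅ Z^2.
  H_2: rank ker ∂_2 − rank ∂_3 = (4 − 4) − 0 = 0, and there is no ∂_3, so H_2 ≅ 0.

As a check, the Euler characteristic is 10 − 15 + 4 = -1, which agrees with 1 − 2 + 0 = -1.

Hence the Betti numbers are b_0 = 1, b_1 = 2, b_2 = 0.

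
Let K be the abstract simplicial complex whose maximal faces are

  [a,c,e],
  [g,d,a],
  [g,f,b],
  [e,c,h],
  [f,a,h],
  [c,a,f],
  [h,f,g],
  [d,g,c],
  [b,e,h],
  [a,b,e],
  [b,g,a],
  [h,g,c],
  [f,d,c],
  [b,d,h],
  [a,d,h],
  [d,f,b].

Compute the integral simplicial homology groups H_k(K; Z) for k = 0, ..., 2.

Fix the vertex order a < b < c < d < e < f < g < h and write every simplex with vertices in increasing order. Then dim K = 2 and the simplices of K are:

  0-simplices (8): a, b, c, d, e, f, g, h
  1-simplices (24): ab, ac, ad, ae, af, ag, ah, bd, be, bf, bg, bh, cd, ce, cf, cg, ch, df, dg, dh, eh, fg, fh, gh
  2-simplices (16): abe, abg, ace, acf, adg, adh, afh, bdf, bdh, beh, bfg, cdf, cdg, ceh, cgh, fgh

giving chain groups C_0 ≅ Z^8, C_1 ≅ Z^24, C_2 ≅ Z^16.

Boundary ∂_1: C_1 → C_0 sends each edge [p,q] (with p < q) to q − p.
The 8×24 boundary matrix has rank 7 and Smith normal form diag(1,1,1,1,1,1,1).

Boundary ∂_2: C_2 → C_1 acts by ∂[p,q,r] = [q,r] − [p,r] + [p,q]. For instance
  ∂bfg = fg − bg + bf,
  ∂cdg = dg − cg + cd.
This gives a 24×16 integer matrix of rank 15; reducing to Smith normal form yields diagonal entries (1,1,1,1,1,1,1,1,1,1,1,1,1,1,1).

From H_k ≅ ker(∂_k) / im(∂_{k+1}) we obtain:

  H_0: rank C_0 − rank ∂_1 = 8 − 7 = 1, and the invariant factors of ∂_1 are all 1, so H_0 ≅ Z.
  H_1: rank ker ∂_1 − rank ∂_2 = (24 − 7) − 15 = 2, and the invariant factors of ∂_2 are all 1, so H_1 ≅ Z^2.
  H_2: rank ker ∂_2 − rank ∂_3 = (16 − 15) − 0 = 1, and there is no ∂_3, so H_2 ≅ Z.

As a check, the Euler characteristic is 8 − 24 + 16 = 0, which agrees with 1 − 2 + 1 = 0.
(K is a triangulation of the torus T^2.)

H_0 ≅ Z,  H_1 ≅ Z^2,  H_2 ≅ Z.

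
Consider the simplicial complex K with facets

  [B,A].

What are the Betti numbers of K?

b_0 = 1, b_1 = 0.

Take the total order A < B on the vertex set. Then K (dimension 1) consists of the simplices:

  0-simplices (2): A, B
  1-simplices (1): AB

Hence C_0 ≅ Z^2, C_1 ≅ Z^1.

The boundary map ∂_1: C_1 → C_0 maps an edge to its endpoints' difference, ∂[p,q] = q − p. For instance
  ∂AB = B − A.
The 2×1 boundary matrix has rank 1 and Smith normal form diag(1).

From H_k ≅ ker(∂_k) / im(∂_{k+1}) we obtain:

  H_0: rank C_0 − rank ∂_1 = 2 − 1 = 1, and the invariant factors of ∂_1 are all 1, so H_0 = Z.
  H_1: rank ker ∂_1 − rank ∂_2 = (1 − 1) − 0 = 0, and there is no ∂_2, so H_1 = 0.

Hence the Betti numbers are b_0 = 1, b_1 = 0.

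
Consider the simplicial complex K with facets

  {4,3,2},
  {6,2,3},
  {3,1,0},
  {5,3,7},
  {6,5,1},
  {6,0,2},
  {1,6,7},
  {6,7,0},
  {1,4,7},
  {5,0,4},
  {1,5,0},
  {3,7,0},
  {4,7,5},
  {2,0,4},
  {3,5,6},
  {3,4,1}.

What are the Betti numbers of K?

Order the vertices as 0 < 1 < 2 < 3 < 4 < 5 < 6 < 7. Listing each simplex with vertices in this order, K has dimension 2 with simplices:

  0-simplices (8): [0], [1], [2], [3], [4], [5], [6], [7]
  1-simplices (24): (24 of them)
  2-simplices (16): [0,1,3], [0,1,5], [0,2,4], [0,2,6], [0,3,7], [0,4,5], [0,6,7], [1,3,4], [1,4,7], [1,5,6], [1,6,7], [2,3,4], [2,3,6], [3,5,6], [3,5,7], [4,5,7]

giving chain groups C_0 ≅ Z^8, C_1 ≅ Z^24, C_2 ≅ Z^16.

Boundary ∂_1: C_1 → C_0 is given by ∂[p,q] = [q] − [p].
The resulting 8×24 matrix has rank 7, and its Smith normal form has invariant factors (1,1,1,1,1,1,1).

Boundary ∂_2: C_2 → C_1 acts by ∂[p,q,r] = [q,r] − [p,r] + [p,q]. For instance
  ∂[3,5,7] = [5,7] − [3,7] + [3,5],
  ∂[3,5,6] = [5,6] − [3,6] + [3,5].
The resulting 24×16 matrix has rank 15, and its Smith normal form has invariant factors (1,1,1,1,1,1,1,1,1,1,1,1,1,1,1).

From H_k ≅ ker(∂_k) / im(∂_{k+1}) we obtain:

  H_0: rank C_0 − rank ∂_1 = 8 − 7 = 1, and the invariant factors of ∂_1 are all 1, so H_0 = Z.
  H_1: rank ker ∂_1 − rank ∂_2 = (24 − 7) − 15 = 2, and the invariant factors of ∂_2 are all 1, so H_1 = Z^2.
  H_2: rank ker ∂_2 − rank ∂_3 = (16 − 15) − 0 = 1, and there is no ∂_3, so H_2 = Z.

Hence the Betti numbers are b_0 = 1, b_1 = 2, b_2 = 1.

b_0 = 1, b_1 = 2, b_2 = 1.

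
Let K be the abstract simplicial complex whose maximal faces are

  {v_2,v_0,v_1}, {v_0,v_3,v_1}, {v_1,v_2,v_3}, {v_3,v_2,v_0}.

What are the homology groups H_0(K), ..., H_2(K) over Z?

Order the vertices as v_0 < v_1 < v_2 < v_3. Listing each simplex with vertices in this order, K has dimension 2 with simplices:

  0-simplices (4): [v_0], [v_1], [v_2], [v_3]
  1-simplices (6): [v_0,v_1], [v_0,v_2], [v_0,v_3], [v_1,v_2], [v_1,v_3], [v_2,v_3]
  2-simplices (4): [v_0,v_1,v_2], [v_0,v_1,v_3], [v_0,v_2,v_3], [v_1,v_2,v_3]

Hence C_0 ≅ Z^4, C_1 ≅ Z^6, C_2 ≅ Z^4.

∂_1: C_1 → C_0 maps an edge to its endpoints' difference, ∂[p,q] = q − p. For instance
  ∂[v_0,v_1] = [v_1] − [v_0].
As a 4×6 matrix over Z this has rank 3, with invariant factors (1,1,1).

Boundary ∂_2: C_2 → C_1 maps a triangle to the signed sum of its edges. For instance
  ∂[v_0,v_1,v_2] = [v_1,v_2] − [v_0,v_2] + [v_0,v_1],
  ∂[v_1,v_2,v_3] = [v_2,v_3] − [v_1,v_3] + [v_1,v_2].
The 6×4 boundary matrix has rank 3 and Smith normal form diag(1,1,1).

Computing H_k = (kernel of ∂_k) / (image of ∂_{k+1}):

  H_0: rank C_0 − rank ∂_1 = 4 − 3 = 1, and the invariant factors of ∂_1 are all 1, so H_0 ≅ Z.
  H_1: rank ker ∂_1 − rank ∂_2 = (6 − 3) − 3 = 0, and the invariant factors of ∂_2 are all 1, so H_1 ≅ 0.
  H_2: rank ker ∂_2 − rank ∂_3 = (4 − 3) − 0 = 1, and there is no ∂_3, so H_2 ≅ Z.

H_0 ≅ Z,  H_1 = 0,  H_2 ≅ Z.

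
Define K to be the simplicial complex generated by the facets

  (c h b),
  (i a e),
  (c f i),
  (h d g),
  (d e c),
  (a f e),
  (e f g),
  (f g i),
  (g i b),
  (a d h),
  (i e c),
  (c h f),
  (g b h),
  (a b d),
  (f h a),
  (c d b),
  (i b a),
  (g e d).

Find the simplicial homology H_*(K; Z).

K has 9 vertices, 27 edges, 18 triangles.
rank ∂_0 = 0, rank ∂_1 = 8 ⇒ b_0 = 9 − 0 − 8 = 1; all invariant factors of ∂_1 are 1 so no torsion. So H_0 ≅ Z.
rank ∂_1 = 8, rank ∂_2 = 18 ⇒ b_1 = 27 − 8 − 18 = 1; ∂_2 has invariant factor(s) [2] giving torsion. So H_1 ≅ Z ⊕ Z/2.
rank ∂_2 = 18, rank ∂_3 = 0 ⇒ b_2 = 18 − 18 − 0 = 0. So H_2 ≅ 0.

H_0 = Z,  H_1 = Z ⊕ Z/2,  H_2 = 0.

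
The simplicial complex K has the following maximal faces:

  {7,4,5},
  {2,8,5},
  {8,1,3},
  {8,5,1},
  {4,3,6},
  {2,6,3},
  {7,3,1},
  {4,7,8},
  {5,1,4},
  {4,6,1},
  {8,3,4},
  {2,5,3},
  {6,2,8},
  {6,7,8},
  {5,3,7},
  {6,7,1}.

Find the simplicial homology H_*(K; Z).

H_0 = Z,  H_1 = Z^2,  H_2 = Z.

Take the total order 1 < 2 < 3 < 4 < 5 < 6 < 7 < 8 on the vertex set. Then K (dimension 2) consists of the simplices:

  0-simplices (8): [1], [2], [3], [4], [5], [6], [7], [8]
  1-simplices (24): (24 of them)
  2-simplices (16): [1,3,7], [1,3,8], [1,4,5], [1,4,6], [1,5,8], [1,6,7], [2,3,5], [2,3,6], [2,5,8], [2,6,8], [3,4,6], [3,4,8], [3,5,7], [4,5,7], [4,7,8], [6,7,8]

Hence C_0 ≅ Z^8, C_1 ≅ Z^24, C_2 ≅ Z^16.

The boundary map ∂_1: C_1 → C_0 sends each edge [p,q] (with p < q) to q − p. For instance
  ∂[3,8] = [8] − [3].
The resulting 8×24 matrix has rank 7, and its Smith normal form has invariant factors (1,1,1,1,1,1,1).

The boundary map ∂_2: C_2 → C_1 sends each 2-simplex [p,q,r] to [q,r] − [p,r] + [p,q]. For instance
  ∂[1,6,7] = [6,7] − [1,7] + [1,6],
  ∂[4,7,8] = [7,8] − [4,8] + [4,7].
The 24×16 boundary matrix has rank 15 and Smith normal form diag(1,1,1,1,1,1,1,1,1,1,1,1,1,1,1).

From H_k ≅ ker(∂_k) / im(∂_{k+1}) we obtain:

  H_0: rank C_0 − rank ∂_1 = 8 − 7 = 1, and the invariant factors of ∂_1 are all 1, so H_0 = Z.
  H_1: rank ker ∂_1 − rank ∂_2 = (24 − 7) − 15 = 2, and the invariant factors of ∂_2 are all 1, so H_1 = Z^2.
  H_2: rank ker ∂_2 − rank ∂_3 = (16 − 15) − 0 = 1, and there is no ∂_3, so H_2 = Z.

As a check, the Euler characteristic is 8 − 24 + 16 = 0, which agrees with 1 − 2 + 1 = 0.
(K is a triangulation of the torus T^2.)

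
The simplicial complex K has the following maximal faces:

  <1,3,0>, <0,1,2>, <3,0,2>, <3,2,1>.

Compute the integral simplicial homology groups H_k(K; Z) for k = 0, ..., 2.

H_0 = Z,  H_1 = 0,  H_2 = Z.

Take the total order 0 < 1 < 2 < 3 on the vertex set. Then K (dimension 2) consists of the simplices:

  0-simplices (4): [0], [1], [2], [3]
  1-simplices (6): [0,1], [0,2], [0,3], [1,2], [1,3], [2,3]
  2-simplices (4): [0,1,2], [0,1,3], [0,2,3], [1,2,3]

so the chain groups are C_0 ≅ Z^4, C_1 ≅ Z^6, C_2 ≅ Z^4.

The boundary map ∂_1: C_1 → C_0 maps an edge to its endpoints' difference, ∂[p,q] = q − p. For instance
  ∂[0,2] = [2] − [0].
The 4×6 boundary matrix has rank 3 and Smith normal form diag(1,1,1).

∂_2: C_2 → C_1 sends each 2-simplex [p,q,r] to [q,r] − [p,r] + [p,q]. For instance
  ∂[0,1,3] = [1,3] − [0,3] + [0,1],
  ∂[1,2,3] = [2,3] − [1,3] + [1,2].
As a 6×4 matrix over Z this has rank 3, with invariant factors (1,1,1).

Computing H_k = (kernel of ∂_k) / (image of ∂_{k+1}):

  H_0: rank C_0 − rank ∂_1 = 4 − 3 = 1, and the invariant factors of ∂_1 are all 1, so H_0 = Z.
  H_1: rank ker ∂_1 − rank ∂_2 = (6 − 3) − 3 = 0, and the invariant factors of ∂_2 are all 1, so H_1 = 0.
  H_2: rank ker ∂_2 − rank ∂_3 = (4 − 3) − 0 = 1, and there is no ∂_3, so H_2 = Z.

As a check, the Euler characteristic is 4 − 6 + 4 = 2, which agrees with 1 − 0 + 1 = 2.
(K is a triangulation of the 2-sphere S^2.)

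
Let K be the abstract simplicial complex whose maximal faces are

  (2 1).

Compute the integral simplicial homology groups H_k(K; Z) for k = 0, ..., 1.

We work with the vertex ordering 1 < 2. The simplices of K, each written with vertices in increasing order, are:

  0-simplices (2): [1], [2]
  1-simplices (1): [1,2]

so the chain groups are C_0 ≅ Z^2, C_1 ≅ Z^1.

Boundary ∂_1: C_1 → C_0 sends each edge [p,q] (with p < q) to q − p.
The 2×1 boundary matrix has rank 1 and Smith normal form diag(1).

Reading off H_k = ker ∂_k / im ∂_{k+1}:

  H_0: rank C_0 − rank ∂_1 = 2 − 1 = 1, and the invariant factors of ∂_1 are all 1, so H_0 ≅ Z.
  H_1: rank ker ∂_1 − rank ∂_2 = (1 − 1) − 0 = 0, and there is no ∂_2, so H_1 ≅ 0.

As a check, the Euler characteristic is 2 − 1 = 1, which agrees with 1 − 0 = 1.
(K is a triangulation of the 1-simplex.)

H_0 ≅ Z,  H_1 = 0.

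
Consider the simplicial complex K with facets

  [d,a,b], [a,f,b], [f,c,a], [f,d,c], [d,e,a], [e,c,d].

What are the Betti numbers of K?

We work with the vertex ordering a < b < c < d < e < f. The simplices of K, each written with vertices in increasing order, are:

  0-simplices (6): a, b, c, d, e, f
  1-simplices (12): ab, ac, ad, ae, af, bd, bf, cd, ce, cf, de, df
  2-simplices (6): abd, abf, acf, ade, cde, cdf

giving chain groups C_0 ≅ Z^6, C_1 ≅ Z^12, C_2 ≅ Z^6.

Boundary ∂_1: C_1 → C_0 sends each edge [p,q] (with p < q) to q − p.
The resulting 6×12 matrix has rank 5, and its Smith normal form has invariant factors (1,1,1,1,1).

The boundary map ∂_2: C_2 → C_1 maps a triangle to the signed sum of its edges. For instance
  ∂cde = de − ce + cd,
  ∂abd = bd − ad + ab.
The 12×6 boundary matrix has rank 6 and Smith normal form diag(1,1,1,1,1,1).

Reading off H_k = ker ∂_k / im ∂_{k+1}:

  H_0: rank C_0 − rank ∂_1 = 6 − 5 = 1, and the invariant factors of ∂_1 are all 1, so H_0 ≅ Z.
  H_1: rank ker ∂_1 − rank ∂_2 = (12 − 5) − 6 = 1, and the invariant factors of ∂_2 are all 1, so H_1 ≅ Z.
  H_2: rank ker ∂_2 − rank ∂_3 = (6 − 6) − 0 = 0, and there is no ∂_3, so H_2 ≅ 0.

Hence the Betti numbers are b_0 = 1, b_1 = 1, b_2 = 0.

b_0 = 1, b_1 = 1, b_2 = 0.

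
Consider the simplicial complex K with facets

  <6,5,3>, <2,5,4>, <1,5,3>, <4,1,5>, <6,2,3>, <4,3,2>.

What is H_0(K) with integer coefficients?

H_0 ≅ Z.

We work with the vertex ordering 1 < 2 < 3 < 4 < 5 < 6. The simplices of K, each written with vertices in increasing order, are:

  0-simplices (6): [1], [2], [3], [4], [5], [6]
  1-simplices (12): [1,3], [1,4], [1,5], [2,3], [2,4], [2,5], [2,6], [3,4], [3,5], [3,6], [4,5], [5,6]
  2-simplices (6): [1,3,5], [1,4,5], [2,3,4], [2,3,6], [2,4,5], [3,5,6]

Hence C_0 ≅ Z^6, C_1 ≅ Z^12, C_2 ≅ Z^6.

The boundary map ∂_1: C_1 → C_0 maps an edge to its endpoints' difference, ∂[p,q] = q − p. For instance
  ∂[1,4] = [4] − [1].
The 6×12 boundary matrix has rank 5 and Smith normal form diag(1,1,1,1,1).

∂_2: C_2 → C_1 acts by ∂[p,q,r] = [q,r] − [p,r] + [p,q]. For instance
  ∂[2,4,5] = [4,5] − [2,5] + [2,4],
  ∂[1,3,5] = [3,5] − [1,5] + [1,3].
The 12×6 boundary matrix has rank 6 and Smith normal form diag(1,1,1,1,1,1).

Now H_k = ker ∂_k / im ∂_{k+1}, so:

  H_0: rank C_0 − rank ∂_1 = 6 − 5 = 1, and the invariant factors of ∂_1 are all 1, so H_0 ≅ Z.

(K is a triangulation of the cylinder S^1 x I.)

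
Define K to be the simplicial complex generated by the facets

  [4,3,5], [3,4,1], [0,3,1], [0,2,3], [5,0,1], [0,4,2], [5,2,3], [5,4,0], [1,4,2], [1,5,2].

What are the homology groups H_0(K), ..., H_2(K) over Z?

Take the total order 0 < 1 < 2 < 3 < 4 < 5 on the vertex set. Then K (dimension 2) consists of the simplices:

  0-simplices (6): [0], [1], [2], [3], [4], [5]
  1-simplices (15): [0,1], [0,2], [0,3], [0,4], [0,5], [1,2], [1,3], [1,4], [1,5], [2,3], [2,4], [2,5], [3,4], [3,5], [4,5]
  2-simplices (10): [0,1,3], [0,1,5], [0,2,3], [0,2,4], [0,4,5], [1,2,4], [1,2,5], [1,3,4], [2,3,5], [3,4,5]

giving chain groups C_0 ≅ Z^6, C_1 ≅ Z^15, C_2 ≅ Z^10.

∂_1: C_1 → C_0 sends each edge [p,q] (with p < q) to q − p.
The 6×15 boundary matrix has rank 5 and Smith normal form diag(1,1,1,1,1).

∂_2: C_2 → C_1 maps a triangle to the signed sum of its edges. For instance
  ∂[0,2,4] = [2,4] − [0,4] + [0,2],
  ∂[1,2,5] = [2,5] − [1,5] + [1,2].
The 15×10 boundary matrix has rank 10 and Smith normal form diag(1,1,1,1,1,1,1,1,1,2).

Now H_k = ker ∂_k / im ∂_{k+1}, so:

  H_0: rank C_0 − rank ∂_1 = 6 − 5 = 1, and the invariant factors of ∂_1 are all 1, so H_0 ≅ Z.
  H_1: rank ker ∂_1 − rank ∂_2 = (15 − 5) − 10 = 0, and ∂_2 has invariant factor 2 > 1, so H_1 ≅ Z/2.
  H_2: rank ker ∂_2 − rank ∂_3 = (10 − 10) − 0 = 0, and there is no ∂_3, so H_2 ≅ 0.

H_0 = Z,  H_1 = Z/2,  H_2 = 0.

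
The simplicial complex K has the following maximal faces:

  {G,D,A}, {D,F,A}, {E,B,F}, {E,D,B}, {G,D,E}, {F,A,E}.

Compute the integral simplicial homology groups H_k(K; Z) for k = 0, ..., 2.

H_0 = Z,  H_1 = Z,  H_2 = 0.

We work with the vertex ordering A < B < D < E < F < G. The simplices of K, each written with vertices in increasing order, are:

  0-simplices (6): A, B, D, E, F, G
  1-simplices (12): AD, AE, AF, AG, BD, BE, BF, DE, DF, DG, EF, EG
  2-simplices (6): ADF, ADG, AEF, BDE, BEF, DEG

Hence C_0 ≅ Z^6, C_1 ≅ Z^12, C_2 ≅ Z^6.

Boundary ∂_1: C_1 → C_0 sends each edge [p,q] (with p < q) to q − p. For instance
  ∂BF = F − B.
As a 6×12 matrix over Z this has rank 5, with invariant factors (1,1,1,1,1).

Boundary ∂_2: C_2 → C_1 acts by ∂[p,q,r] = [q,r] − [p,r] + [p,q]. For instance
  ∂BDE = DE − BE + BD,
  ∂AEF = EF − AF + AE.
The 12×6 boundary matrix has rank 6 and Smith normal form diag(1,1,1,1,1,1).

Now H_k = ker ∂_k / im ∂_{k+1}, so:

  H_0: rank C_0 − rank ∂_1 = 6 − 5 = 1, and the invariant factors of ∂_1 are all 1, so H_0 ≅ Z.
  H_1: rank ker ∂_1 − rank ∂_2 = (12 − 5) − 6 = 1, and the invariant factors of ∂_2 are all 1, so H_1 ≅ Z.
  H_2: rank ker ∂_2 − rank ∂_3 = (6 − 6) − 0 = 0, and there is no ∂_3, so H_2 ≅ 0.

As a check, the Euler characteristic is 6 − 12 + 6 = 0, which agrees with 1 − 1 + 0 = 0.
(K is a triangulation of the cylinder S^1 x I.)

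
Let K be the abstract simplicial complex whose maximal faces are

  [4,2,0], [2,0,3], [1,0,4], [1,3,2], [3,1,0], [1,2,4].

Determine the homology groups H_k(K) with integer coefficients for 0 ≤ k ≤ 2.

H_0 ≅ Z,  H_1 = 0,  H_2 ≅ Z.

We work with the vertex ordering 0 < 1 < 2 < 3 < 4. The simplices of K, each written with vertices in increasing order, are:

  0-simplices (5): [0], [1], [2], [3], [4]
  1-simplices (9): [0,1], [0,2], [0,3], [0,4], [1,2], [1,3], [1,4], [2,3], [2,4]
  2-simplices (6): [0,1,3], [0,1,4], [0,2,3], [0,2,4], [1,2,3], [1,2,4]

so the chain groups are C_0 ≅ Z^5, C_1 ≅ Z^9, C_2 ≅ Z^6.

∂_1: C_1 → C_0 maps an edge to its endpoints' difference, ∂[p,q] = q − p.
The 5×9 boundary matrix has rank 4 and Smith normal form diag(1,1,1,1).

Boundary ∂_2: C_2 → C_1 acts by ∂[p,q,r] = [q,r] − [p,r] + [p,q]. For instance
  ∂[1,2,4] = [2,4] − [1,4] + [1,2],
  ∂[0,1,3] = [1,3] − [0,3] + [0,1].
As a 9×6 matrix over Z this has rank 5, with invariant factors (1,1,1,1,1).

Now H_k = ker ∂_k / im ∂_{k+1}, so:

  H_0: rank C_0 − rank ∂_1 = 5 − 4 = 1, and the invariant factors of ∂_1 are all 1, so H_0 ≅ Z.
  H_1: rank ker ∂_1 − rank ∂_2 = (9 − 4) − 5 = 0, and the invariant factors of ∂_2 are all 1, so H_1 ≅ 0.
  H_2: rank ker ∂_2 − rank ∂_3 = (6 − 5) − 0 = 1, and there is no ∂_3, so H_2 ≅ Z.

(K is a triangulation of the 2-sphere S^2.)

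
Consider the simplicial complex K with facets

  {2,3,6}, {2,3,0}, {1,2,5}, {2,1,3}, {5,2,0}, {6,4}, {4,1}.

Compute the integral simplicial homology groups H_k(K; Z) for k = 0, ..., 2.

Fix the vertex order 0 < 1 < 2 < 3 < 4 < 5 < 6 and write every simplex with vertices in increasing order. Then dim K = 2 and the simplices of K are:

  0-simplices (7): [0], [1], [2], [3], [4], [5], [6]
  1-simplices (12): [0,2], [0,3], [0,5], [1,2], [1,3], [1,4], [1,5], [2,3], [2,5], [2,6], [3,6], [4,6]
  2-simplices (5): [0,2,3], [0,2,5], [1,2,3], [1,2,5], [2,3,6]

Hence C_0 ≅ Z^7, C_1 ≅ Z^12, C_2 ≅ Z^5.

Boundary ∂_1: C_1 → C_0 is given by ∂[p,q] = [q] − [p]. For instance
  ∂[4,6] = [6] − [4].
As a 7×12 matrix over Z this has rank 6, with invariant factors (1,1,1,1,1,1).

∂_2: C_2 → C_1 acts by ∂[p,q,r] = [q,r] − [p,r] + [p,q]. For instance
  ∂[0,2,3] = [2,3] − [0,3] + [0,2],
  ∂[0,2,5] = [2,5] − [0,5] + [0,2].
The resulting 12×5 matrix has rank 5, and its Smith normal form has invariant factors (1,1,1,1,1).

From H_k ≅ ker(∂_k) / im(∂_{k+1}) we obtain:

  H_0: rank C_0 − rank ∂_1 = 7 − 6 = 1, and the invariant factors of ∂_1 are all 1, so H_0 ≅ Z.
  H_1: rank ker ∂_1 − rank ∂_2 = (12 − 6) − 5 = 1, and the invariant factors of ∂_2 are all 1, so H_1 ≅ Z.
  H_2: rank ker ∂_2 − rank ∂_3 = (5 − 5) − 0 = 0, and there is no ∂_3, so H_2 ≅ 0.

H_0 = Z,  H_1 = Z,  H_2 = 0.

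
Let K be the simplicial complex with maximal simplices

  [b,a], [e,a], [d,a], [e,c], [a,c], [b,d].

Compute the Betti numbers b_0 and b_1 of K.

b_0 = 1, b_1 = 2.

Take the total order a < b < c < d < e on the vertex set. Then K (dimension 1) consists of the simplices:

  0-simplices (5): a, b, c, d, e
  1-simplices (6): ab, ac, ad, ae, bd, ce

giving chain groups C_0 ≅ Z^5, C_1 ≅ Z^6.

The boundary map ∂_1: C_1 → C_0 sends each edge [p,q] (with p < q) to q − p.
This gives a 5×6 integer matrix of rank 4; reducing to Smith normal form yields diagonal entries (1,1,1,1).

Reading off H_k = ker ∂_k / im ∂_{k+1}:

  H_0: rank C_0 − rank ∂_1 = 5 − 4 = 1, and the invariant factors of ∂_1 are all 1, so H_0 ≅ Z.
  H_1: rank ker ∂_1 − rank ∂_2 = (6 − 4) − 0 = 2, and there is no ∂_2, so H_1 ≅ Z^2.

As a check, the Euler characteristic is 5 − 6 = -1, which agrees with 1 − 2 = -1.

Hence the Betti numbers are b_0 = 1, b_1 = 2.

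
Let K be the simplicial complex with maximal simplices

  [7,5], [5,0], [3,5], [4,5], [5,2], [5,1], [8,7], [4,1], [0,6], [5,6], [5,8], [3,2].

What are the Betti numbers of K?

Fix the vertex order 0 < 1 < 2 < 3 < 4 < 5 < 6 < 7 < 8 and write every simplex with vertices in increasing order. Then dim K = 1 and the simplices of K are:

  0-simplices (9): [0], [1], [2], [3], [4], [5], [6], [7], [8]
  1-simplices (12): [0,5], [0,6], [1,4], [1,5], [2,3], [2,5], [3,5], [4,5], [5,6], [5,7], [5,8], [7,8]

so the chain groups are C_0 ≅ Z^9, C_1 ≅ Z^12.

The boundary map ∂_1: C_1 → C_0 is given by ∂[p,q] = [q] − [p].
As a 9×12 matrix over Z this has rank 8, with invariant factors (1,1,1,1,1,1,1,1).

Computing H_k = (kernel of ∂_k) / (image of ∂_{k+1}):

  H_0: rank C_0 − rank ∂_1 = 9 − 8 = 1, and the invariant factors of ∂_1 are all 1, so H_0 ≅ Z.
  H_1: rank ker ∂_1 − rank ∂_2 = (12 − 8) − 0 = 4, and there is no ∂_2, so H_1 ≅ Z^4.

Hence the Betti numbers are b_0 = 1, b_1 = 4.

b_0 = 1, b_1 = 4.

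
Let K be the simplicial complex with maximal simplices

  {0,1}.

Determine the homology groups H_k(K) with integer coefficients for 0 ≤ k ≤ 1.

H_0 = Z,  H_1 = 0.

Fix the vertex order 0 < 1 and write every simplex with vertices in increasing order. Then dim K = 1 and the simplices of K are:

  0-simplices (2): [0], [1]
  1-simplices (1): [0,1]

so the chain groups are C_0 ≅ Z^2, C_1 ≅ Z^1.

The boundary map ∂_1: C_1 → C_0 is given by ∂[p,q] = [q] − [p]. For instance
  ∂[0,1] = [1] − [0].
The 2×1 boundary matrix has rank 1 and Smith normal form diag(1).

From H_k ≅ ker(∂_k) / im(∂_{k+1}) we obtain:

  H_0: rank C_0 − rank ∂_1 = 2 − 1 = 1, and the invariant factors of ∂_1 are all 1, so H_0 ≅ Z.
  H_1: rank ker ∂_1 − rank ∂_2 = (1 − 1) − 0 = 0, and there is no ∂_2, so H_1 ≅ 0.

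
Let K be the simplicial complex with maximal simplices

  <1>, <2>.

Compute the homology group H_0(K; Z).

H_0 = Z^2.

We work with the vertex ordering 1 < 2. The simplices of K, each written with vertices in increasing order, are:

  0-simplices (2): [1], [2]

giving chain groups C_0 ≅ Z^2.

Now H_k = ker ∂_k / im ∂_{k+1}, so:

  H_0: rank C_0 − rank ∂_1 = 2 − 0 = 2, and there is no ∂_1, so H_0 = Z^2.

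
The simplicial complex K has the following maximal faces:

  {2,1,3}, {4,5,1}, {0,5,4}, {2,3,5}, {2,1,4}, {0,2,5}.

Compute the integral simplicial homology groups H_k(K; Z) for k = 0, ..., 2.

We work with the vertex ordering 0 < 1 < 2 < 3 < 4 < 5. The simplices of K, each written with vertices in increasing order, are:

  0-simplices (6): [0], [1], [2], [3], [4], [5]
  1-simplices (12): [0,2], [0,4], [0,5], [1,2], [1,3], [1,4], [1,5], [2,3], [2,4], [2,5], [3,5], [4,5]
  2-simplices (6): [0,2,5], [0,4,5], [1,2,3], [1,2,4], [1,4,5], [2,3,5]

giving chain groups C_0 ≅ Z^6, C_1 ≅ Z^12, C_2 ≅ Z^6.

∂_1: C_1 → C_0 maps an edge to its endpoints' difference, ∂[p,q] = q − p.
The 6×12 boundary matrix has rank 5 and Smith normal form diag(1,1,1,1,1).

Boundary ∂_2: C_2 → C_1 sends each 2-simplex [p,q,r] to [q,r] − [p,r] + [p,q]. For instance
  ∂[2,3,5] = [3,5] − [2,5] + [2,3],
  ∂[1,2,4] = [2,4] − [1,4] + [1,2].
As a 12×6 matrix over Z this has rank 6, with invariant factors (1,1,1,1,1,1).

Computing H_k = (kernel of ∂_k) / (image of ∂_{k+1}):

  H_0: rank C_0 − rank ∂_1 = 6 − 5 = 1, and the invariant factors of ∂_1 are all 1, so H_0 ≅ Z.
  H_1: rank ker ∂_1 − rank ∂_2 = (12 − 5) − 6 = 1, and the invariant factors of ∂_2 are all 1, so H_1 ≅ Z.
  H_2: rank ker ∂_2 − rank ∂_3 = (6 − 6) − 0 = 0, and there is no ∂_3, so H_2 ≅ 0.

H_0 ≅ Z,  H_1 ≅ Z,  H_2 = 0.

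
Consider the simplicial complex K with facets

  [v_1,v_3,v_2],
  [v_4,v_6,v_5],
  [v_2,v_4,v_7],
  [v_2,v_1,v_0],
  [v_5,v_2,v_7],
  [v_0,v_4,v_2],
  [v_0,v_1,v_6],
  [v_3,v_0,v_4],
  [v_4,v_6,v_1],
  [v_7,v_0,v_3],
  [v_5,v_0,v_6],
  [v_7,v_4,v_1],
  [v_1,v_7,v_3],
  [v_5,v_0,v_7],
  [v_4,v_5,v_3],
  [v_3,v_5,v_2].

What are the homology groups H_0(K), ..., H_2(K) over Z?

Take the total order v_0 < v_1 < v_2 < v_3 < v_4 < v_5 < v_6 < v_7 on the vertex set. Then K (dimension 2) consists of the simplices:

  0-simplices (8): [v_0], [v_1], [v_2], [v_3], [v_4], [v_5], [v_6], [v_7]
  1-simplices (24): (24 of them)
  2-simplices (16): (16 of them)

giving chain groups C_0 ≅ Z^8, C_1 ≅ Z^24, C_2 ≅ Z^16.

Boundary ∂_1: C_1 → C_0 is given by ∂[p,q] = [q] − [p]. For instance
  ∂[v_3,v_5] = [v_5] − [v_3].
This gives a 8×24 integer matrix of rank 7; reducing to Smith normal form yields diagonal entries (1,1,1,1,1,1,1).

Boundary ∂_2: C_2 → C_1 maps a triangle to the signed sum of its edges. For instance
  ∂[v_2,v_3,v_5] = [v_3,v_5] − [v_2,v_5] + [v_2,v_3],
  ∂[v_4,v_5,v_6] = [v_5,v_6] − [v_4,v_6] + [v_4,v_5].
The 24×16 boundary matrix has rank 15 and Smith normal form diag(1,1,1,1,1,1,1,1,1,1,1,1,1,1,1).

From H_k ≅ ker(∂_k) / im(∂_{k+1}) we obtain:

  H_0: rank C_0 − rank ∂_1 = 8 − 7 = 1, and the invariant factors of ∂_1 are all 1, so H_0 = Z.
  H_1: rank ker ∂_1 − rank ∂_2 = (24 − 7) − 15 = 2, and the invariant factors of ∂_2 are all 1, so H_1 = Z^2.
  H_2: rank ker ∂_2 − rank ∂_3 = (16 − 15) − 0 = 1, and there is no ∂_3, so H_2 = Z.

As a check, the Euler characteristic is 8 − 24 + 16 = 0, which agrees with 1 − 2 + 1 = 0.
(K is a triangulation of the torus T^2.)

H_0 ≅ Z,  H_1 ≅ Z^2,  H_2 ≅ Z.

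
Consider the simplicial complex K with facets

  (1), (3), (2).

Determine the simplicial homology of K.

H_0 ≅ Z^3.

K has 3 vertices.
rank ∂_0 = 0, rank ∂_1 = 0 ⇒ b_0 = 3 − 0 − 0 = 3. So H_0 = Z^3.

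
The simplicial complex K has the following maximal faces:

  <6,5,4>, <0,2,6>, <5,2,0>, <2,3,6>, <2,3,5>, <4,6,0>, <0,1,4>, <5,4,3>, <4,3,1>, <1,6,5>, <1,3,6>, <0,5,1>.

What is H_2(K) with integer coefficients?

Fix the vertex order 0 < 1 < 2 < 3 < 4 < 5 < 6 and write every simplex with vertices in increasing order. Then dim K = 2 and the simplices of K are:

  0-simplices (7): [0], [1], [2], [3], [4], [5], [6]
  1-simplices (18): [0,1], [0,2], [0,4], [0,5], [0,6], [1,3], [1,4], [1,5], [1,6], [2,3], [2,5], [2,6], [3,4], [3,5], [3,6], [4,5], [4,6], [5,6]
  2-simplices (12): [0,1,4], [0,1,5], [0,2,5], [0,2,6], [0,4,6], [1,3,4], [1,3,6], [1,5,6], [2,3,5], [2,3,6], [3,4,5], [4,5,6]

Hence C_0 ≅ Z^7, C_1 ≅ Z^18, C_2 ≅ Z^12.

Boundary ∂_1: C_1 → C_0 maps an edge to its endpoints' difference, ∂[p,q] = q − p. For instance
  ∂[0,1] = [1] − [0].
The 7×18 boundary matrix has rank 6 and Smith normal form diag(1,1,1,1,1,1).

∂_2: C_2 → C_1 sends each 2-simplex [p,q,r] to [q,r] − [p,r] + [p,q]. For instance
  ∂[0,2,6] = [2,6] − [0,6] + [0,2],
  ∂[3,4,5] = [4,5] − [3,5] + [3,4].
This gives a 18×12 integer matrix of rank 12; reducing to Smith normal form yields diagonal entries (1,1,1,1,1,1,1,1,1,1,1,2).

From H_k ≅ ker(∂_k) / im(∂_{k+1}) we obtain:

  H_2: rank ker ∂_2 − rank ∂_3 = (12 − 12) − 0 = 0, and there is no ∂_3, so H_2 = 0.

(K is a triangulation of the real projective plane RP^2.)

H_2 ≅ 0.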